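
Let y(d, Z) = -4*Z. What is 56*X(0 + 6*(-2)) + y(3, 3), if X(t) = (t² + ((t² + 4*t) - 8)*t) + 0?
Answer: -51084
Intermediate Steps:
X(t) = t² + t*(-8 + t² + 4*t) (X(t) = (t² + (-8 + t² + 4*t)*t) + 0 = (t² + t*(-8 + t² + 4*t)) + 0 = t² + t*(-8 + t² + 4*t))
56*X(0 + 6*(-2)) + y(3, 3) = 56*((0 + 6*(-2))*(-8 + (0 + 6*(-2))² + 5*(0 + 6*(-2)))) - 4*3 = 56*((0 - 12)*(-8 + (0 - 12)² + 5*(0 - 12))) - 12 = 56*(-12*(-8 + (-12)² + 5*(-12))) - 12 = 56*(-12*(-8 + 144 - 60)) - 12 = 56*(-12*76) - 12 = 56*(-912) - 12 = -51072 - 12 = -51084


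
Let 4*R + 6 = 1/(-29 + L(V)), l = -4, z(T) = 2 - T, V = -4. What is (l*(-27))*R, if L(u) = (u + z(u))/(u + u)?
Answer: -2118/13 ≈ -162.92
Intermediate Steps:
L(u) = 1/u (L(u) = (u + (2 - u))/(u + u) = 2/((2*u)) = 2*(1/(2*u)) = 1/u)
R = -353/234 (R = -3/2 + 1/(4*(-29 + 1/(-4))) = -3/2 + 1/(4*(-29 - ¼)) = -3/2 + 1/(4*(-117/4)) = -3/2 + (¼)*(-4/117) = -3/2 - 1/117 = -353/234 ≈ -1.5085)
(l*(-27))*R = -4*(-27)*(-353/234) = 108*(-353/234) = -2118/13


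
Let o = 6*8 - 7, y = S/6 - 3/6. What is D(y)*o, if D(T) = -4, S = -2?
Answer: -164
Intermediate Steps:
y = -5/6 (y = -2/6 - 3/6 = -2*1/6 - 3*1/6 = -1/3 - 1/2 = -5/6 ≈ -0.83333)
o = 41 (o = 48 - 7 = 41)
D(y)*o = -4*41 = -164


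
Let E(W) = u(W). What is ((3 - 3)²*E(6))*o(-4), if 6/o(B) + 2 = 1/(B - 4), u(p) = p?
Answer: 0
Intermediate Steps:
E(W) = W
o(B) = 6/(-2 + 1/(-4 + B)) (o(B) = 6/(-2 + 1/(B - 4)) = 6/(-2 + 1/(-4 + B)))
((3 - 3)²*E(6))*o(-4) = ((3 - 3)²*6)*(6*(4 - 1*(-4))/(-9 + 2*(-4))) = (0²*6)*(6*(4 + 4)/(-9 - 8)) = (0*6)*(6*8/(-17)) = 0*(6*(-1/17)*8) = 0*(-48/17) = 0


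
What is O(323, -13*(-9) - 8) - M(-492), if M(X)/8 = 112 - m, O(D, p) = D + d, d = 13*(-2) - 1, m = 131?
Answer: 448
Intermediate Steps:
d = -27 (d = -26 - 1 = -27)
O(D, p) = -27 + D (O(D, p) = D - 27 = -27 + D)
M(X) = -152 (M(X) = 8*(112 - 1*131) = 8*(112 - 131) = 8*(-19) = -152)
O(323, -13*(-9) - 8) - M(-492) = (-27 + 323) - 1*(-152) = 296 + 152 = 448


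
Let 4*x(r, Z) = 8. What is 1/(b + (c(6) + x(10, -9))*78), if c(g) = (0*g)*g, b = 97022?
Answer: 1/97178 ≈ 1.0290e-5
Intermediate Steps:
x(r, Z) = 2 (x(r, Z) = (1/4)*8 = 2)
c(g) = 0 (c(g) = 0*g = 0)
1/(b + (c(6) + x(10, -9))*78) = 1/(97022 + (0 + 2)*78) = 1/(97022 + 2*78) = 1/(97022 + 156) = 1/97178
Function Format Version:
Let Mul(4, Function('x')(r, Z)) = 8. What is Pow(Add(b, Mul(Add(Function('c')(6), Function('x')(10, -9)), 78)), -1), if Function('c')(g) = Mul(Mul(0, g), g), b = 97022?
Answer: Rational(1, 97178) ≈ 1.0290e-5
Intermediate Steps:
Function('x')(r, Z) = 2 (Function('x')(r, Z) = Mul(Rational(1, 4), 8) = 2)
Function('c')(g) = 0 (Function('c')(g) = Mul(0, g) = 0)
Pow(Add(b, Mul(Add(Function('c')(6), Function('x')(10, -9)), 78)), -1) = Pow(Add(97022, Mul(Add(0, 2), 78)), -1) = Pow(Add(97022, Mul(2, 78)), -1) = Pow(Add(97022, 156), -1) = Pow(97178, -1) = Rational(1, 97178)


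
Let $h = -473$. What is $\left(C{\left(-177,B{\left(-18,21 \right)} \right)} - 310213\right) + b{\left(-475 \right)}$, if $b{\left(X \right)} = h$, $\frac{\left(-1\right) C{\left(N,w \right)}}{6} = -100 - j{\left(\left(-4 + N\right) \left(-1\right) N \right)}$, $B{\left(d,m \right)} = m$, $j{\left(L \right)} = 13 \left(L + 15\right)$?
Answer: $-2807802$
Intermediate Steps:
$j{\left(L \right)} = 195 + 13 L$ ($j{\left(L \right)} = 13 \left(15 + L\right) = 195 + 13 L$)
$C{\left(N,w \right)} = 1770 + 78 N \left(4 - N\right)$ ($C{\left(N,w \right)} = - 6 \left(-100 - \left(195 + 13 \left(-4 + N\right) \left(-1\right) N\right)\right) = - 6 \left(-100 - \left(195 + 13 \left(4 - N\right) N\right)\right) = - 6 \left(-100 - \left(195 + 13 N \left(4 - N\right)\right)\right) = - 6 \left(-295 - 13 N \left(4 - N\right)\right) = 1770 + 78 N \left(4 - N\right)$)
$b{\left(X \right)} = -473$
$\left(C{\left(-177,B{\left(-18,21 \right)} \right)} - 310213\right) + b{\left(-475 \right)} = \left(\left(1770 - - 13806 \left(-4 - 177\right)\right) - 310213\right) - 473 = \left(\left(1770 - \left(-13806\right) \left(-181\right)\right) - 310213\right) - 473 = \left(\left(1770 - 2498886\right) - 310213\right) - 473 = \left(-2497116 - 310213\right) - 473 = -2807329 - 473 = -2807802$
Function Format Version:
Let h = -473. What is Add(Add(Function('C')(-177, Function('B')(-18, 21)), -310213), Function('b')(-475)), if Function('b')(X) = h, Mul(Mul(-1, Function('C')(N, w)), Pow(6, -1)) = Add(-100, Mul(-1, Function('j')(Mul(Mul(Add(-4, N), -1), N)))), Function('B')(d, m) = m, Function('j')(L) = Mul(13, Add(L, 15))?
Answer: -2807802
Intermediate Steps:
Function('j')(L) = Add(195, Mul(13, L)) (Function('j')(L) = Mul(13, Add(15, L)) = Add(195, Mul(13, L)))
Function('C')(N, w) = Add(1770, Mul(78, N, Add(4, Mul(-1, N)))) (Function('C')(N, w) = Mul(-6, Add(-100, Mul(-1, Add(195, Mul(13, Mul(Mul(Add(-4, N), -1), N)))))) = Mul(-6, Add(-100, Mul(-1, Add(195, Mul(13, Mul(Add(4, Mul(-1, N)), N)))))) = Mul(-6, Add(-100, Mul(-1, Add(195, Mul(13, Mul(N, Add(4, Mul(-1, N)))))))) = Mul(-6, Add(-100, Mul(-1, Add(195, Mul(13, N, Add(4, Mul(-1, N))))))) = Mul(-6, Add(-100, Add(-195, Mul(-13, N, Add(4, Mul(-1, N)))))) = Mul(-6, Add(-295, Mul(-13, N, Add(4, Mul(-1, N))))) = Add(1770, Mul(78, N, Add(4, Mul(-1, N)))))
Function('b')(X) = -473
Add(Add(Function('C')(-177, Function('B')(-18, 21)), -310213), Function('b')(-475)) = Add(Add(Add(1770, Mul(-78, -177, Add(-4, -177))), -310213), -473) = Add(Add(Add(1770, Mul(-78, -177, -181)), -310213), -473) = Add(Add(Add(1770, -2498886), -310213), -473) = Add(Add(-2497116, -310213), -473) = Add(-2807329, -473) = -2807802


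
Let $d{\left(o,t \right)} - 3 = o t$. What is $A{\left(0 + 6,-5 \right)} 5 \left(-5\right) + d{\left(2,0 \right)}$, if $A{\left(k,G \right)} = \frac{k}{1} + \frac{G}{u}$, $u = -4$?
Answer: $- \frac{713}{4} \approx -178.25$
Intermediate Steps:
$A{\left(k,G \right)} = k - \frac{G}{4}$ ($A{\left(k,G \right)} = \frac{k}{1} + \frac{G}{-4} = k 1 + G \left(- \frac{1}{4}\right) = k - \frac{G}{4}$)
$d{\left(o,t \right)} = 3 + o t$
$A{\left(0 + 6,-5 \right)} 5 \left(-5\right) + d{\left(2,0 \right)} = \left(\left(0 + 6\right) - - \frac{5}{4}\right) 5 \left(-5\right) + \left(3 + 2 \cdot 0\right) = \left(6 + \frac{5}{4}\right) 5 \left(-5\right) + \left(3 + 0\right) = \frac{29}{4} \cdot 5 \left(-5\right) + 3 = \frac{145}{4} \left(-5\right) + 3 = - \frac{725}{4} + 3 = - \frac{713}{4}$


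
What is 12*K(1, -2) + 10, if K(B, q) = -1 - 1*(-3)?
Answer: 34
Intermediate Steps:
K(B, q) = 2 (K(B, q) = -1 + 3 = 2)
12*K(1, -2) + 10 = 12*2 + 10 = 24 + 10 = 34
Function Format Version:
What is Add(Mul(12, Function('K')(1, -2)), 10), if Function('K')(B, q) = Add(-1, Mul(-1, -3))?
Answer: 34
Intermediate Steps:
Function('K')(B, q) = 2 (Function('K')(B, q) = Add(-1, 3) = 2)
Add(Mul(12, Function('K')(1, -2)), 10) = Add(Mul(12, 2), 10) = Add(24, 10) = 34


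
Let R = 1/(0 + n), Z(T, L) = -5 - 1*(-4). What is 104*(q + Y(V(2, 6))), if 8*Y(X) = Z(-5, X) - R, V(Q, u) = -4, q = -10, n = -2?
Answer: -2093/2 ≈ -1046.5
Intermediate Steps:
Z(T, L) = -1 (Z(T, L) = -5 + 4 = -1)
R = -½ (R = 1/(0 - 2) = 1/(-2) = -½ ≈ -0.50000)
Y(X) = -1/16 (Y(X) = (-1 - 1*(-½))/8 = (-1 + ½)/8 = (⅛)*(-½) = -1/16)
104*(q + Y(V(2, 6))) = 104*(-10 - 1/16) = 104*(-161/16) = -2093/2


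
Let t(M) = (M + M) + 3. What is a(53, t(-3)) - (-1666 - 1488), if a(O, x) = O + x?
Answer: 3204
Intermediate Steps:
t(M) = 3 + 2*M (t(M) = 2*M + 3 = 3 + 2*M)
a(53, t(-3)) - (-1666 - 1488) = (53 + (3 + 2*(-3))) - (-1666 - 1488) = (53 + (3 - 6)) - 1*(-3154) = (53 - 3) + 3154 = 50 + 3154 = 3204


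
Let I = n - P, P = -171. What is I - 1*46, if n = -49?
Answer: 76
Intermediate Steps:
I = 122 (I = -49 - 1*(-171) = -49 + 171 = 122)
I - 1*46 = 122 - 1*46 = 122 - 46 = 76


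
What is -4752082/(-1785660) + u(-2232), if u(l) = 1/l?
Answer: 883738447/332132760 ≈ 2.6608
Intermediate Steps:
-4752082/(-1785660) + u(-2232) = -4752082/(-1785660) + 1/(-2232) = -4752082*(-1/1785660) - 1/2232 = 2376041/892830 - 1/2232 = 883738447/332132760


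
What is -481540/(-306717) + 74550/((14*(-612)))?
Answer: -148729505/20856756 ≈ -7.1310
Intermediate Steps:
-481540/(-306717) + 74550/((14*(-612))) = -481540*(-1/306717) + 74550/(-8568) = 481540/306717 + 74550*(-1/8568) = 481540/306717 - 1775/204 = -148729505/20856756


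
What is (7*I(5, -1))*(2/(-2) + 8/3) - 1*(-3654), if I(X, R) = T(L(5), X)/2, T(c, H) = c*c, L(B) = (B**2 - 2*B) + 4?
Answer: 34559/6 ≈ 5759.8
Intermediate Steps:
L(B) = 4 + B**2 - 2*B
T(c, H) = c**2
I(X, R) = 361/2 (I(X, R) = (4 + 5**2 - 2*5)**2/2 = (4 + 25 - 10)**2*(1/2) = 19**2*(1/2) = 361*(1/2) = 361/2)
(7*I(5, -1))*(2/(-2) + 8/3) - 1*(-3654) = (7*(361/2))*(2/(-2) + 8/3) - 1*(-3654) = 2527*(2*(-1/2) + 8*(1/3))/2 + 3654 = 2527*(-1 + 8/3)/2 + 3654 = (2527/2)*(5/3) + 3654 = 12635/6 + 3654 = 34559/6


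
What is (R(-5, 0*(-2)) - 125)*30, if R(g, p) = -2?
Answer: -3810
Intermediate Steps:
(R(-5, 0*(-2)) - 125)*30 = (-2 - 125)*30 = -127*30 = -3810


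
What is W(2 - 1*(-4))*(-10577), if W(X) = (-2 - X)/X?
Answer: 42308/3 ≈ 14103.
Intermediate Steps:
W(X) = (-2 - X)/X
W(2 - 1*(-4))*(-10577) = ((-2 - (2 - 1*(-4)))/(2 - 1*(-4)))*(-10577) = ((-2 - (2 + 4))/(2 + 4))*(-10577) = ((-2 - 1*6)/6)*(-10577) = ((-2 - 6)/6)*(-10577) = ((⅙)*(-8))*(-10577) = -4/3*(-10577) = 42308/3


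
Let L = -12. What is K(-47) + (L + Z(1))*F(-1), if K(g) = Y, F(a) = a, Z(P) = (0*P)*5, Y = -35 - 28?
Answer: -51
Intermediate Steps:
Y = -63
Z(P) = 0 (Z(P) = 0*5 = 0)
K(g) = -63
K(-47) + (L + Z(1))*F(-1) = -63 + (-12 + 0)*(-1) = -63 - 12*(-1) = -63 + 12 = -51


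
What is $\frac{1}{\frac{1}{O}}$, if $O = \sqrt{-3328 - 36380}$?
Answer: $6 i \sqrt{1103} \approx 199.27 i$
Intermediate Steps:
$O = 6 i \sqrt{1103}$ ($O = \sqrt{-39708} = 6 i \sqrt{1103} \approx 199.27 i$)
$\frac{1}{\frac{1}{O}} = \frac{1}{\frac{1}{6 i \sqrt{1103}}} = \frac{1}{\left(- \frac{1}{6618}\right) i \sqrt{1103}} = 6 i \sqrt{1103}$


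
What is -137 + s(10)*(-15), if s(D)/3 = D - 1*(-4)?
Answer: -767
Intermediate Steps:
s(D) = 12 + 3*D (s(D) = 3*(D - 1*(-4)) = 3*(D + 4) = 3*(4 + D) = 12 + 3*D)
-137 + s(10)*(-15) = -137 + (12 + 3*10)*(-15) = -137 + (12 + 30)*(-15) = -137 + 42*(-15) = -137 - 630 = -767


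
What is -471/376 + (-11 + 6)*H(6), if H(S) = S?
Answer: -11751/376 ≈ -31.253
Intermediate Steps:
-471/376 + (-11 + 6)*H(6) = -471/376 + (-11 + 6)*6 = (1/376)*(-471) - 5*6 = -471/376 - 30 = -11751/376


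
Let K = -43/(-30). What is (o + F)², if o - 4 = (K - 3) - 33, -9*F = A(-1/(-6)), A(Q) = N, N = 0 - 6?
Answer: 89401/100 ≈ 894.01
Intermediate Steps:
K = 43/30 (K = -43*(-1/30) = 43/30 ≈ 1.4333)
N = -6
A(Q) = -6
F = ⅔ (F = -⅑*(-6) = ⅔ ≈ 0.66667)
o = -917/30 (o = 4 + ((43/30 - 3) - 33) = 4 + (-47/30 - 33) = 4 - 1037/30 = -917/30 ≈ -30.567)
(o + F)² = (-917/30 + ⅔)² = (-299/10)² = 89401/100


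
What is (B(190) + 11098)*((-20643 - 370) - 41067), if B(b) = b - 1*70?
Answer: -696413440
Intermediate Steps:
B(b) = -70 + b (B(b) = b - 70 = -70 + b)
(B(190) + 11098)*((-20643 - 370) - 41067) = ((-70 + 190) + 11098)*((-20643 - 370) - 41067) = (120 + 11098)*(-21013 - 41067) = 11218*(-62080) = -696413440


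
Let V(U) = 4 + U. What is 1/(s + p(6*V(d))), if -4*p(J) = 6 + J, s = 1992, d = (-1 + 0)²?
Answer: 1/1983 ≈ 0.00050429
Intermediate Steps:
d = 1 (d = (-1)² = 1)
p(J) = -3/2 - J/4 (p(J) = -(6 + J)/4 = -3/2 - J/4)
1/(s + p(6*V(d))) = 1/(1992 + (-3/2 - 3*(4 + 1)/2)) = 1/(1992 + (-3/2 - 3*5/2)) = 1/(1992 + (-3/2 - ¼*30)) = 1/(1992 + (-3/2 - 15/2)) = 1/(1992 - 9) = 1/1983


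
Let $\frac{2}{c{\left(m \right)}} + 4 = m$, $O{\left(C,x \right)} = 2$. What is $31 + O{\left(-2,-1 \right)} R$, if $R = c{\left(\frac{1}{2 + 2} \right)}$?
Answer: $\frac{449}{15} \approx 29.933$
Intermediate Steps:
$c{\left(m \right)} = \frac{2}{-4 + m}$
$R = - \frac{8}{15}$ ($R = \frac{2}{-4 + \frac{1}{2 + 2}} = \frac{2}{-4 + \frac{1}{4}} = \frac{2}{- \frac{15}{4}} = 2 \left(- \frac{4}{15}\right) = - \frac{8}{15} \approx -0.53333$)
$31 + O{\left(-2,-1 \right)} R = 31 + 2 \left(- \frac{8}{15}\right) = 31 - \frac{16}{15} = \frac{449}{15}$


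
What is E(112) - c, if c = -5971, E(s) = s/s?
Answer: 5972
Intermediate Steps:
E(s) = 1
E(112) - c = 1 - 1*(-5971) = 1 + 5971 = 5972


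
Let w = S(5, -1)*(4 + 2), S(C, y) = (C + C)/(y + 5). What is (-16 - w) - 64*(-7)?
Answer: 417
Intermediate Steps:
S(C, y) = 2*C/(5 + y) (S(C, y) = (2*C)/(5 + y) = 2*C/(5 + y))
w = 15 (w = (2*5/(5 - 1))*(4 + 2) = (2*5/4)*6 = (2*5*(1/4))*6 = (5/2)*6 = 15)
(-16 - w) - 64*(-7) = (-16 - 1*15) - 64*(-7) = (-16 - 15) + 448 = -31 + 448 = 417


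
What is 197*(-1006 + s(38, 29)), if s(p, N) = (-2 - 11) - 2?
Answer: -201137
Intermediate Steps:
s(p, N) = -15 (s(p, N) = -13 - 2 = -15)
197*(-1006 + s(38, 29)) = 197*(-1006 - 15) = 197*(-1021) = -201137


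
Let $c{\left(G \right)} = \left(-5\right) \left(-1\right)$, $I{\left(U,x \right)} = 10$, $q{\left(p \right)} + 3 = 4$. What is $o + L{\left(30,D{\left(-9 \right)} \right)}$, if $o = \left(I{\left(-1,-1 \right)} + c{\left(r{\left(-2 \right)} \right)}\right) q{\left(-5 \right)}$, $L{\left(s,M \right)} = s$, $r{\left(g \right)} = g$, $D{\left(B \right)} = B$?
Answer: $45$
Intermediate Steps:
$q{\left(p \right)} = 1$ ($q{\left(p \right)} = -3 + 4 = 1$)
$c{\left(G \right)} = 5$
$o = 15$ ($o = \left(10 + 5\right) 1 = 15 \cdot 1 = 15$)
$o + L{\left(30,D{\left(-9 \right)} \right)} = 15 + 30 = 45$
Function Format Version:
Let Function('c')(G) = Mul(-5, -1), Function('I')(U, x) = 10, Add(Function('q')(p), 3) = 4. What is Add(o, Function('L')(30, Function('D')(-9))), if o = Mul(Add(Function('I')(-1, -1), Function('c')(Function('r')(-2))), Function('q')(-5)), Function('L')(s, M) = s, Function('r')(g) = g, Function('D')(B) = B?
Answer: 45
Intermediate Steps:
Function('q')(p) = 1 (Function('q')(p) = Add(-3, 4) = 1)
Function('c')(G) = 5
o = 15 (o = Mul(Add(10, 5), 1) = Mul(15, 1) = 15)
Add(o, Function('L')(30, Function('D')(-9))) = Add(15, 30) = 45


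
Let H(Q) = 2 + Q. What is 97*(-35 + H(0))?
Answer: -3201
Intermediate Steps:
97*(-35 + H(0)) = 97*(-35 + (2 + 0)) = 97*(-35 + 2) = 97*(-33) = -3201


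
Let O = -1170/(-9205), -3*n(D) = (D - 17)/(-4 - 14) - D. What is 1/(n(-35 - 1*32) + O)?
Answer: -16569/393709 ≈ -0.042084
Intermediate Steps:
n(D) = -17/54 + 19*D/54 (n(D) = -((D - 17)/(-4 - 14) - D)/3 = -((-17 + D)/(-18) - D)/3 = -((-17 + D)*(-1/18) - D)/3 = -((17/18 - D/18) - D)/3 = -(17/18 - 19*D/18)/3 = -17/54 + 19*D/54)
O = 234/1841 (O = -1170*(-1/9205) = 234/1841 ≈ 0.12710)
1/(n(-35 - 1*32) + O) = 1/((-17/54 + 19*(-35 - 1*32)/54) + 234/1841) = 1/((-17/54 + 19*(-35 - 32)/54) + 234/1841) = 1/((-17/54 + (19/54)*(-67)) + 234/1841) = 1/((-17/54 - 1273/54) + 234/1841) = 1/(-215/9 + 234/1841) = 1/(-393709/16569) = -16569/393709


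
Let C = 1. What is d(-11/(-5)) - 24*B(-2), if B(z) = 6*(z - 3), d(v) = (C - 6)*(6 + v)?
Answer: 679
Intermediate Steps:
d(v) = -30 - 5*v (d(v) = (1 - 6)*(6 + v) = -5*(6 + v) = -30 - 5*v)
B(z) = -18 + 6*z (B(z) = 6*(-3 + z) = -18 + 6*z)
d(-11/(-5)) - 24*B(-2) = (-30 - (-55)/(-5)) - 24*(-18 + 6*(-2)) = (-30 - (-55)*(-1)/5) - 24*(-18 - 12) = (-30 - 5*11/5) - 24*(-30) = (-30 - 11) + 720 = -41 + 720 = 679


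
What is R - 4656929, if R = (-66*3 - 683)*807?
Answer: -5367896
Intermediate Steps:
R = -710967 (R = (-198 - 683)*807 = -881*807 = -710967)
R - 4656929 = -710967 - 4656929 = -5367896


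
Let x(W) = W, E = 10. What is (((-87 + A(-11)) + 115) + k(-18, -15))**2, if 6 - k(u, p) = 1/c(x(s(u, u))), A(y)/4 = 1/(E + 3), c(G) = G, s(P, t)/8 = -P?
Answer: 4123052521/3504384 ≈ 1176.5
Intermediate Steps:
s(P, t) = -8*P (s(P, t) = 8*(-P) = -8*P)
A(y) = 4/13 (A(y) = 4/(10 + 3) = 4/13)
k(u, p) = 6 + 1/(8*u) (k(u, p) = 6 - 1/((-8*u)) = 6 - (-1)/(8*u) = 6 + 1/(8*u))
(((-87 + A(-11)) + 115) + k(-18, -15))**2 = (((-87 + 4/13) + 115) + (6 + (1/8)/(-18)))**2 = ((-1127/13 + 115) + (6 + (1/8)*(-1/18)))**2 = (368/13 + (6 - 1/144))**2 = (368/13 + 863/144)**2 = (64211/1872)**2 = 4123052521/3504384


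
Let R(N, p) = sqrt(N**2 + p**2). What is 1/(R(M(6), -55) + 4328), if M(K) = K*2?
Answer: 4328/18728415 - sqrt(3169)/18728415 ≈ 0.00022809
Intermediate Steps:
M(K) = 2*K
1/(R(M(6), -55) + 4328) = 1/(sqrt((2*6)**2 + (-55)**2) + 4328) = 1/(sqrt(12**2 + 3025) + 4328) = 1/(sqrt(144 + 3025) + 4328) = 1/(sqrt(3169) + 4328) = 1/(4328 + sqrt(3169))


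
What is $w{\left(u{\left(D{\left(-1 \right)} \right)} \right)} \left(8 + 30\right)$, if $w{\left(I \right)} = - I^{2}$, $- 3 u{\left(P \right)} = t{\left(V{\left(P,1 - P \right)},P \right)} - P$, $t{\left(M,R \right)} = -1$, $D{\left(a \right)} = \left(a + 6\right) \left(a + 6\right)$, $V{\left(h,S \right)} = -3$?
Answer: $- \frac{25688}{9} \approx -2854.2$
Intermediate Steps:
$D{\left(a \right)} = \left(6 + a\right)^{2}$ ($D{\left(a \right)} = \left(6 + a\right) \left(6 + a\right) = \left(6 + a\right)^{2}$)
$u{\left(P \right)} = \frac{1}{3} + \frac{P}{3}$ ($u{\left(P \right)} = - \frac{-1 - P}{3} = \frac{1}{3} + \frac{P}{3}$)
$w{\left(u{\left(D{\left(-1 \right)} \right)} \right)} \left(8 + 30\right) = - \left(\frac{1}{3} + \frac{\left(6 - 1\right)^{2}}{3}\right)^{2} \left(8 + 30\right) = - \left(\frac{1}{3} + \frac{5^{2}}{3}\right)^{2} \cdot 38 = - \left(\frac{1}{3} + \frac{1}{3} \cdot 25\right)^{2} \cdot 38 = - \left(\frac{1}{3} + \frac{25}{3}\right)^{2} \cdot 38 = - \left(\frac{26}{3}\right)^{2} \cdot 38 = \left(-1\right) \frac{676}{9} \cdot 38 = \left(- \frac{676}{9}\right) 38 = - \frac{25688}{9}$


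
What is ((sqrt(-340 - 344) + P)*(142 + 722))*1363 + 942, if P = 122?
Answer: 143672046 + 7065792*I*sqrt(19) ≈ 1.4367e+8 + 3.0799e+7*I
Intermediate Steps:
((sqrt(-340 - 344) + P)*(142 + 722))*1363 + 942 = ((sqrt(-340 - 344) + 122)*(142 + 722))*1363 + 942 = ((sqrt(-684) + 122)*864)*1363 + 942 = ((6*I*sqrt(19) + 122)*864)*1363 + 942 = ((122 + 6*I*sqrt(19))*864)*1363 + 942 = (105408 + 5184*I*sqrt(19))*1363 + 942 = (143671104 + 7065792*I*sqrt(19)) + 942 = 143672046 + 7065792*I*sqrt(19)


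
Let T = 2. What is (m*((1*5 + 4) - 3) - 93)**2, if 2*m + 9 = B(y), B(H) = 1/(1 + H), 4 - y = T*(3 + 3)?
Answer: 710649/49 ≈ 14503.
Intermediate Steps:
y = -8 (y = 4 - 2*(3 + 3) = 4 - 2*6 = 4 - 1*12 = 4 - 12 = -8)
m = -32/7 (m = -9/2 + 1/(2*(1 - 8)) = -9/2 + (1/2)/(-7) = -9/2 + (1/2)*(-1/7) = -9/2 - 1/14 = -32/7 ≈ -4.5714)
(m*((1*5 + 4) - 3) - 93)**2 = (-32*((1*5 + 4) - 3)/7 - 93)**2 = (-32*((5 + 4) - 3)/7 - 93)**2 = (-32*(9 - 3)/7 - 93)**2 = (-32/7*6 - 93)**2 = (-192/7 - 93)**2 = (-843/7)**2 = 710649/49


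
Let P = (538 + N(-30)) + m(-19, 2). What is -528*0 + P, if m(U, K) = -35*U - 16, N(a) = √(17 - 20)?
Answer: 1187 + I*√3 ≈ 1187.0 + 1.732*I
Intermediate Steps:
N(a) = I*√3 (N(a) = √(-3) = I*√3)
m(U, K) = -16 - 35*U
P = 1187 + I*√3 (P = (538 + I*√3) + (-16 - 35*(-19)) = (538 + I*√3) + (-16 + 665) = (538 + I*√3) + 649 = 1187 + I*√3 ≈ 1187.0 + 1.732*I)
-528*0 + P = -528*0 + (1187 + I*√3) = 0 + (1187 + I*√3) = 1187 + I*√3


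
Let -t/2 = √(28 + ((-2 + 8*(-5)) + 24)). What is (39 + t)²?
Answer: 1561 - 156*√10 ≈ 1067.7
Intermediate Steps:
t = -2*√10 (t = -2*√(28 + ((-2 + 8*(-5)) + 24)) = -2*√(28 + ((-2 - 40) + 24)) = -2*√(28 + (-42 + 24)) = -2*√(28 - 18) = -2*√10 ≈ -6.3246)
(39 + t)² = (39 - 2*√10)²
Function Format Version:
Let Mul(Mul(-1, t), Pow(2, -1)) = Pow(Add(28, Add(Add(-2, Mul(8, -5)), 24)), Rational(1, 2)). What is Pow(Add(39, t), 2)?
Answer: Add(1561, Mul(-156, Pow(10, Rational(1, 2)))) ≈ 1067.7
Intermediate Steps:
t = Mul(-2, Pow(10, Rational(1, 2))) (t = Mul(-2, Pow(Add(28, Add(Add(-2, Mul(8, -5)), 24)), Rational(1, 2))) = Mul(-2, Pow(Add(28, Add(Add(-2, -40), 24)), Rational(1, 2))) = Mul(-2, Pow(Add(28, Add(-42, 24)), Rational(1, 2))) = Mul(-2, Pow(Add(28, -18), Rational(1, 2))) = Mul(-2, Pow(10, Rational(1, 2))) ≈ -6.3246)
Pow(Add(39, t), 2) = Pow(Add(39, Mul(-2, Pow(10, Rational(1, 2)))), 2)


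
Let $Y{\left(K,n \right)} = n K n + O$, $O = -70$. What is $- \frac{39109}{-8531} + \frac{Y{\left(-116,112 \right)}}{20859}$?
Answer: $- \frac{3866104921}{59316043} \approx -65.178$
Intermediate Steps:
$Y{\left(K,n \right)} = -70 + K n^{2}$ ($Y{\left(K,n \right)} = n K n - 70 = K n n - 70 = K n^{2} - 70 = -70 + K n^{2}$)
$- \frac{39109}{-8531} + \frac{Y{\left(-116,112 \right)}}{20859} = - \frac{39109}{-8531} + \frac{-70 - 116 \cdot 112^{2}}{20859} = \left(-39109\right) \left(- \frac{1}{8531}\right) + \left(-70 - 1455104\right) \frac{1}{20859} = \frac{39109}{8531} + \left(-70 - 1455104\right) \frac{1}{20859} = \frac{39109}{8531} - \frac{485058}{6953} = - \frac{3866104921}{59316043}$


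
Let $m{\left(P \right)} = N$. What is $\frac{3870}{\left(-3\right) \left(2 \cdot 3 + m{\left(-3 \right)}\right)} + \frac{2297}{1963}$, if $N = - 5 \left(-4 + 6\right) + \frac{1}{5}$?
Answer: $\frac{12704993}{37297} \approx 340.64$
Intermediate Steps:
$N = - \frac{49}{5}$ ($N = \left(-5\right) 2 + \frac{1}{5} = -10 + \frac{1}{5} = - \frac{49}{5} \approx -9.8$)
$m{\left(P \right)} = - \frac{49}{5}$
$\frac{3870}{\left(-3\right) \left(2 \cdot 3 + m{\left(-3 \right)}\right)} + \frac{2297}{1963} = \frac{3870}{\left(-3\right) \left(2 \cdot 3 - \frac{49}{5}\right)} + \frac{2297}{1963} = \frac{3870}{\left(-3\right) \left(6 - \frac{49}{5}\right)} + 2297 \cdot \frac{1}{1963} = \frac{3870}{\left(-3\right) \left(- \frac{19}{5}\right)} + \frac{2297}{1963} = \frac{3870}{\frac{57}{5}} + \frac{2297}{1963} = 3870 \cdot \frac{5}{57} + \frac{2297}{1963} = \frac{6450}{19} + \frac{2297}{1963} = \frac{12704993}{37297}$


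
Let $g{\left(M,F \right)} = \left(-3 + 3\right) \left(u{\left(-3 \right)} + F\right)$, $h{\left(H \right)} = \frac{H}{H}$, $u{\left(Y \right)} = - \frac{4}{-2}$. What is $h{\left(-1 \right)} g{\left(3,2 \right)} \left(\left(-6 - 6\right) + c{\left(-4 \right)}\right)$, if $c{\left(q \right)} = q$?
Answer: $0$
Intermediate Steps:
$u{\left(Y \right)} = 2$ ($u{\left(Y \right)} = \left(-4\right) \left(- \frac{1}{2}\right) = 2$)
$h{\left(H \right)} = 1$
$g{\left(M,F \right)} = 0$ ($g{\left(M,F \right)} = \left(-3 + 3\right) \left(2 + F\right) = 0 \left(2 + F\right) = 0$)
$h{\left(-1 \right)} g{\left(3,2 \right)} \left(\left(-6 - 6\right) + c{\left(-4 \right)}\right) = 1 \cdot 0 \left(\left(-6 - 6\right) - 4\right) = 0 \left(-12 - 4\right) = 0 \left(-16\right) = 0$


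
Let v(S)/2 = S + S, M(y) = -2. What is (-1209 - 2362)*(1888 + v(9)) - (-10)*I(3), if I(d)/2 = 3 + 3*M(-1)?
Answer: -6870664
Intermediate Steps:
v(S) = 4*S (v(S) = 2*(S + S) = 2*(2*S) = 4*S)
I(d) = -6 (I(d) = 2*(3 + 3*(-2)) = 2*(3 - 6) = 2*(-3) = -6)
(-1209 - 2362)*(1888 + v(9)) - (-10)*I(3) = (-1209 - 2362)*(1888 + 4*9) - (-10)*(-6) = -3571*(1888 + 36) - 1*60 = -3571*1924 - 60 = -6870604 - 60 = -6870664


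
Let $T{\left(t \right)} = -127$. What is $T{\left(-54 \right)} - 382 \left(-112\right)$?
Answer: $42657$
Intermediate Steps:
$T{\left(-54 \right)} - 382 \left(-112\right) = -127 - 382 \left(-112\right) = -127 - -42784 = -127 + 42784 = 42657$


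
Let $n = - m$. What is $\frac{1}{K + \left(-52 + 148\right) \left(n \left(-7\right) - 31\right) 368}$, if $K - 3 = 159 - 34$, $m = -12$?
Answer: $- \frac{1}{4062592} \approx -2.4615 \cdot 10^{-7}$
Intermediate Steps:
$K = 128$ ($K = 3 + \left(159 - 34\right) = 3 + 125 = 128$)
$n = 12$ ($n = \left(-1\right) \left(-12\right) = 12$)
$\frac{1}{K + \left(-52 + 148\right) \left(n \left(-7\right) - 31\right) 368} = \frac{1}{128 + \left(-52 + 148\right) \left(12 \left(-7\right) - 31\right) 368} = \frac{1}{128 + 96 \left(-84 - 31\right) 368} = \frac{1}{128 + 96 \left(-115\right) 368} = \frac{1}{128 - 4062720} = \frac{1}{-4062592} = - \frac{1}{4062592}$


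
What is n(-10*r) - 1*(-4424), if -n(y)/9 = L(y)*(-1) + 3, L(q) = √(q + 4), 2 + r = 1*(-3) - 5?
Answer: 4397 + 18*√26 ≈ 4488.8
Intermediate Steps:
r = -10 (r = -2 + (1*(-3) - 5) = -2 + (-3 - 5) = -2 - 8 = -10)
L(q) = √(4 + q)
n(y) = -27 + 9*√(4 + y) (n(y) = -9*(√(4 + y)*(-1) + 3) = -9*(-√(4 + y) + 3) = -9*(3 - √(4 + y)) = -27 + 9*√(4 + y))
n(-10*r) - 1*(-4424) = (-27 + 9*√(4 - 10*(-10))) - 1*(-4424) = (-27 + 9*√(4 + 100)) + 4424 = (-27 + 9*√104) + 4424 = (-27 + 9*(2*√26)) + 4424 = (-27 + 18*√26) + 4424 = 4397 + 18*√26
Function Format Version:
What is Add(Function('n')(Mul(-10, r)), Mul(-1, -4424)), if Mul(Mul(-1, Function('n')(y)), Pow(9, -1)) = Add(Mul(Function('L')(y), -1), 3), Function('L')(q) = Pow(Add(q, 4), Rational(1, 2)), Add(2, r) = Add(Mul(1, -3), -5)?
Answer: Add(4397, Mul(18, Pow(26, Rational(1, 2)))) ≈ 4488.8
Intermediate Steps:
r = -10 (r = Add(-2, Add(Mul(1, -3), -5)) = Add(-2, Add(-3, -5)) = Add(-2, -8) = -10)
Function('L')(q) = Pow(Add(4, q), Rational(1, 2))
Function('n')(y) = Add(-27, Mul(9, Pow(Add(4, y), Rational(1, 2)))) (Function('n')(y) = Mul(-9, Add(Mul(Pow(Add(4, y), Rational(1, 2)), -1), 3)) = Mul(-9, Add(Mul(-1, Pow(Add(4, y), Rational(1, 2))), 3)) = Mul(-9, Add(3, Mul(-1, Pow(Add(4, y), Rational(1, 2))))) = Add(-27, Mul(9, Pow(Add(4, y), Rational(1, 2)))))
Add(Function('n')(Mul(-10, r)), Mul(-1, -4424)) = Add(Add(-27, Mul(9, Pow(Add(4, Mul(-10, -10)), Rational(1, 2)))), Mul(-1, -4424)) = Add(Add(-27, Mul(9, Pow(Add(4, 100), Rational(1, 2)))), 4424) = Add(Add(-27, Mul(9, Pow(104, Rational(1, 2)))), 4424) = Add(Add(-27, Mul(9, Mul(2, Pow(26, Rational(1, 2))))), 4424) = Add(Add(-27, Mul(18, Pow(26, Rational(1, 2)))), 4424) = Add(4397, Mul(18, Pow(26, Rational(1, 2))))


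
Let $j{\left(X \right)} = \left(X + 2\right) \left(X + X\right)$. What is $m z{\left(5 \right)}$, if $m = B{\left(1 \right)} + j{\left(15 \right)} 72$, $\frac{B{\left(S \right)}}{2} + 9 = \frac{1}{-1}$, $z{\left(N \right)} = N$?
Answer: $183500$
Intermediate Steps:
$j{\left(X \right)} = 2 X \left(2 + X\right)$ ($j{\left(X \right)} = \left(2 + X\right) 2 X = 2 X \left(2 + X\right)$)
$B{\left(S \right)} = -20$ ($B{\left(S \right)} = -18 + \frac{2}{-1} = -18 + 2 \left(-1\right) = -18 - 2 = -20$)
$m = 36700$ ($m = -20 + 2 \cdot 15 \left(2 + 15\right) 72 = -20 + 2 \cdot 15 \cdot 17 \cdot 72 = -20 + 510 \cdot 72 = -20 + 36720 = 36700$)
$m z{\left(5 \right)} = 36700 \cdot 5 = 183500$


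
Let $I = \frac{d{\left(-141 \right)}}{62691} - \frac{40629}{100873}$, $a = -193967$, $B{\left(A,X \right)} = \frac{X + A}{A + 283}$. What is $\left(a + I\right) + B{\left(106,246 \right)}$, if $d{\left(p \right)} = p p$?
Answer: $- \frac{159050301119060229}{819989858509} \approx -1.9397 \cdot 10^{5}$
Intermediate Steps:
$d{\left(p \right)} = p^{2}$
$B{\left(A,X \right)} = \frac{A + X}{283 + A}$
$I = - \frac{180538842}{2107943081}$ ($I = \frac{\left(-141\right)^{2}}{62691} - \frac{40629}{100873} = 19881 \cdot \frac{1}{62691} - \frac{40629}{100873} = \frac{6627}{20897} - \frac{40629}{100873} = - \frac{180538842}{2107943081} \approx -0.085647$)
$\left(a + I\right) + B{\left(106,246 \right)} = \left(-193967 - \frac{180538842}{2107943081}\right) + \frac{106 + 246}{283 + 106} = - \frac{408871576131169}{2107943081} + \frac{1}{389} \cdot 352 = - \frac{408871576131169}{2107943081} + \frac{352}{389} = - \frac{159050301119060229}{819989858509}$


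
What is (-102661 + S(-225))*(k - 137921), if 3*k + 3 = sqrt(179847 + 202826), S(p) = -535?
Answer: 14232998712 - 103196*sqrt(382673)/3 ≈ 1.4212e+10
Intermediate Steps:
k = -1 + sqrt(382673)/3 (k = -1 + sqrt(179847 + 202826)/3 = -1 + sqrt(382673)/3 ≈ 205.20)
(-102661 + S(-225))*(k - 137921) = (-102661 - 535)*((-1 + sqrt(382673)/3) - 137921) = -103196*(-137922 + sqrt(382673)/3) = 14232998712 - 103196*sqrt(382673)/3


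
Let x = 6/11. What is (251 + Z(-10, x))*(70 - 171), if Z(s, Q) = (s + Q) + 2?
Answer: -270579/11 ≈ -24598.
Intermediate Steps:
x = 6/11 (x = 6*(1/11) = 6/11 ≈ 0.54545)
Z(s, Q) = 2 + Q + s (Z(s, Q) = (Q + s) + 2 = 2 + Q + s)
(251 + Z(-10, x))*(70 - 171) = (251 + (2 + 6/11 - 10))*(70 - 171) = (251 - 82/11)*(-101) = (2679/11)*(-101) = -270579/11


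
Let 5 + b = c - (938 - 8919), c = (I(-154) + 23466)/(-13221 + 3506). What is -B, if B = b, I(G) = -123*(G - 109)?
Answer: -15486205/1943 ≈ -7970.3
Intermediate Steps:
I(G) = 13407 - 123*G (I(G) = -123*(-109 + G) = 13407 - 123*G)
c = -11163/1943 (c = ((13407 - 123*(-154)) + 23466)/(-13221 + 3506) = ((13407 + 18942) + 23466)/(-9715) = (32349 + 23466)*(-1/9715) = 55815*(-1/9715) = -11163/1943 ≈ -5.7452)
b = 15486205/1943 (b = -5 + (-11163/1943 - (938 - 8919)) = -5 + (-11163/1943 - 1*(-7981)) = -5 + (-11163/1943 + 7981) = -5 + 15495920/1943 = 15486205/1943 ≈ 7970.3)
B = 15486205/1943 ≈ 7970.3
-B = -1*15486205/1943 = -15486205/1943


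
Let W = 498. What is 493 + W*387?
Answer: 193219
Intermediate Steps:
493 + W*387 = 493 + 498*387 = 493 + 192726 = 193219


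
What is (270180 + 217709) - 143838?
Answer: 344051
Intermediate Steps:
(270180 + 217709) - 143838 = 487889 - 143838 = 344051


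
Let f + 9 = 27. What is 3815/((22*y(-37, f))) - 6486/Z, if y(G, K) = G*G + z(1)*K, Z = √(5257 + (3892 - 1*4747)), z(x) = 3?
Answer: 3815/31306 - 3243*√4402/2201 ≈ -97.636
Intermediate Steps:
f = 18 (f = -9 + 27 = 18)
Z = √4402 (Z = √(5257 + (3892 - 4747)) = √(5257 - 855) = √4402 ≈ 66.348)
y(G, K) = G² + 3*K (y(G, K) = G*G + 3*K = G² + 3*K)
3815/((22*y(-37, f))) - 6486/Z = 3815/((22*((-37)² + 3*18))) - 6486*√4402/4402 = 3815/((22*(1369 + 54))) - 3243*√4402/2201 = 3815/((22*1423)) - 3243*√4402/2201 = 3815/31306 - 3243*√4402/2201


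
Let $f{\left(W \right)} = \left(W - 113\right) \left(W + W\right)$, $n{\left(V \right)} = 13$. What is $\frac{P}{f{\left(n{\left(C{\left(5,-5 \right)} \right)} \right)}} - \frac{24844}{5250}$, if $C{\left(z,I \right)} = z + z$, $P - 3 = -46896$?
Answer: $\frac{3631877}{273000} \approx 13.304$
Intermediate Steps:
$P = -46893$ ($P = 3 - 46896 = -46893$)
$C{\left(z,I \right)} = 2 z$
$f{\left(W \right)} = 2 W \left(-113 + W\right)$ ($f{\left(W \right)} = \left(-113 + W\right) 2 W = 2 W \left(-113 + W\right)$)
$\frac{P}{f{\left(n{\left(C{\left(5,-5 \right)} \right)} \right)}} - \frac{24844}{5250} = - \frac{46893}{2 \cdot 13 \left(-113 + 13\right)} - \frac{24844}{5250} = - \frac{46893}{2 \cdot 13 \left(-100\right)} - \frac{12422}{2625} = - \frac{46893}{-2600} - \frac{12422}{2625} = \left(-46893\right) \left(- \frac{1}{2600}\right) - \frac{12422}{2625} = \frac{46893}{2600} - \frac{12422}{2625} = \frac{3631877}{273000}$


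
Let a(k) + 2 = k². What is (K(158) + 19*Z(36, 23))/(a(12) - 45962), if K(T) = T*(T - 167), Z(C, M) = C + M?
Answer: 301/45820 ≈ 0.0065692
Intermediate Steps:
K(T) = T*(-167 + T)
a(k) = -2 + k²
(K(158) + 19*Z(36, 23))/(a(12) - 45962) = (158*(-167 + 158) + 19*(36 + 23))/((-2 + 12²) - 45962) = (158*(-9) + 19*59)/((-2 + 144) - 45962) = (-1422 + 1121)/(142 - 45962) = -301/(-45820) = -301*(-1/45820) = 301/45820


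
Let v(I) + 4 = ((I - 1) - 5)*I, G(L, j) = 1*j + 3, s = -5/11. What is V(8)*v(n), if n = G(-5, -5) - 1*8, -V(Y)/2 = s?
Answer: 1560/11 ≈ 141.82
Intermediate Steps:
s = -5/11 (s = -5*1/11 = -5/11 ≈ -0.45455)
G(L, j) = 3 + j (G(L, j) = j + 3 = 3 + j)
V(Y) = 10/11 (V(Y) = -2*(-5/11) = 10/11)
n = -10 (n = (3 - 5) - 1*8 = -2 - 8 = -10)
v(I) = -4 + I*(-6 + I) (v(I) = -4 + ((I - 1) - 5)*I = -4 + ((-1 + I) - 5)*I = -4 + (-6 + I)*I = -4 + I*(-6 + I))
V(8)*v(n) = 10*(-4 + (-10)² - 6*(-10))/11 = 10*(-4 + 100 + 60)/11 = (10/11)*156 = 1560/11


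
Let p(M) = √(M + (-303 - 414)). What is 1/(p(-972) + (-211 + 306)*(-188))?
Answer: -17860/318981289 - I*√1689/318981289 ≈ -5.5991e-5 - 1.2884e-7*I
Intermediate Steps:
p(M) = √(-717 + M) (p(M) = √(M - 717) = √(-717 + M))
1/(p(-972) + (-211 + 306)*(-188)) = 1/(√(-717 - 972) + (-211 + 306)*(-188)) = 1/(√(-1689) + 95*(-188)) = 1/(I*√1689 - 17860) = 1/(-17860 + I*√1689)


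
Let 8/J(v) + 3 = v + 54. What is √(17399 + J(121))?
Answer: √32170837/43 ≈ 131.91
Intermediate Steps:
J(v) = 8/(51 + v) (J(v) = 8/(-3 + (v + 54)) = 8/(-3 + (54 + v)) = 8/(51 + v))
√(17399 + J(121)) = √(17399 + 8/(51 + 121)) = √(17399 + 8/172) = √(17399 + 8*(1/172)) = √(17399 + 2/43) = √(748159/43) = √32170837/43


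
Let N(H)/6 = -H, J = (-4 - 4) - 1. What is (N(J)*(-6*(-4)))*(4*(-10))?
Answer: -51840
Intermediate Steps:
J = -9 (J = -8 - 1 = -9)
N(H) = -6*H (N(H) = 6*(-H) = -6*H)
(N(J)*(-6*(-4)))*(4*(-10)) = ((-6*(-9))*(-6*(-4)))*(4*(-10)) = (54*24)*(-40) = 1296*(-40) = -51840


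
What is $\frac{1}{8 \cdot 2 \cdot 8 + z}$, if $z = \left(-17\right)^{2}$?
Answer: $\frac{1}{417} \approx 0.0023981$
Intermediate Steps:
$z = 289$
$\frac{1}{8 \cdot 2 \cdot 8 + z} = \frac{1}{8 \cdot 2 \cdot 8 + 289} = \frac{1}{16 \cdot 8 + 289} = \frac{1}{128 + 289} = \frac{1}{417}$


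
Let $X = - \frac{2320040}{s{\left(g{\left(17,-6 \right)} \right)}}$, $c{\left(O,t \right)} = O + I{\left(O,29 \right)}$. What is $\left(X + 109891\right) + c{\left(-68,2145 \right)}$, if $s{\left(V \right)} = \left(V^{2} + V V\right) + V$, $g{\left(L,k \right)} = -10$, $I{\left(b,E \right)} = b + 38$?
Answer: $\frac{1854063}{19} \approx 97582.0$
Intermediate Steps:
$I{\left(b,E \right)} = 38 + b$
$c{\left(O,t \right)} = 38 + 2 O$ ($c{\left(O,t \right)} = O + \left(38 + O\right) = 38 + 2 O$)
$s{\left(V \right)} = V + 2 V^{2}$ ($s{\left(V \right)} = \left(V^{2} + V^{2}\right) + V = 2 V^{2} + V = V + 2 V^{2}$)
$X = - \frac{232004}{19}$ ($X = - \frac{2320040}{\left(-10\right) \left(1 + 2 \left(-10\right)\right)} = - \frac{2320040}{\left(-10\right) \left(1 - 20\right)} = - \frac{2320040}{\left(-10\right) \left(-19\right)} = - \frac{2320040}{190} = \left(-2320040\right) \frac{1}{190} = - \frac{232004}{19} \approx -12211.0$)
$\left(X + 109891\right) + c{\left(-68,2145 \right)} = \left(- \frac{232004}{19} + 109891\right) + \left(38 + 2 \left(-68\right)\right) = \frac{1855925}{19} + \left(38 - 136\right) = \frac{1855925}{19} - 98 = \frac{1854063}{19}$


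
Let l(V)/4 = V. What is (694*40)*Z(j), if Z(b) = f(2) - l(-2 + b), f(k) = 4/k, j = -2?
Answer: 499680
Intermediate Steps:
l(V) = 4*V
Z(b) = 10 - 4*b (Z(b) = 4/2 - 4*(-2 + b) = 4*(1/2) - (-8 + 4*b) = 2 + (8 - 4*b) = 10 - 4*b)
(694*40)*Z(j) = (694*40)*(10 - 4*(-2)) = 27760*(10 + 8) = 27760*18 = 499680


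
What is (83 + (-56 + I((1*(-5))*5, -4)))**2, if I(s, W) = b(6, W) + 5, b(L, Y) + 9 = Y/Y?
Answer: 576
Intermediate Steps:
b(L, Y) = -8 (b(L, Y) = -9 + Y/Y = -9 + 1 = -8)
I(s, W) = -3 (I(s, W) = -8 + 5 = -3)
(83 + (-56 + I((1*(-5))*5, -4)))**2 = (83 + (-56 - 3))**2 = (83 - 59)**2 = 24**2 = 576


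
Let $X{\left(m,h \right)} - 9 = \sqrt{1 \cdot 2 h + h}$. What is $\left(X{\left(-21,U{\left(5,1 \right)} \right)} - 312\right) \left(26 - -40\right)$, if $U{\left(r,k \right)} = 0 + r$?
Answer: $-19998 + 66 \sqrt{15} \approx -19742.0$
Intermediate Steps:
$U{\left(r,k \right)} = r$
$X{\left(m,h \right)} = 9 + \sqrt{3} \sqrt{h}$ ($X{\left(m,h \right)} = 9 + \sqrt{1 \cdot 2 h + h} = 9 + \sqrt{2 h + h} = 9 + \sqrt{3 h} = 9 + \sqrt{3} \sqrt{h}$)
$\left(X{\left(-21,U{\left(5,1 \right)} \right)} - 312\right) \left(26 - -40\right) = \left(\left(9 + \sqrt{3} \sqrt{5}\right) - 312\right) \left(26 - -40\right) = \left(\left(9 + \sqrt{15}\right) - 312\right) \left(26 + 40\right) = \left(-303 + \sqrt{15}\right) 66 = -19998 + 66 \sqrt{15}$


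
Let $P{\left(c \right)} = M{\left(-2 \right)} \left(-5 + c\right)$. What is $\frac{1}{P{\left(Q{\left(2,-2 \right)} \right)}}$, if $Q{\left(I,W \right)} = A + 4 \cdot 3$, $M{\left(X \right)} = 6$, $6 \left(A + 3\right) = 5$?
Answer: $\frac{1}{29} \approx 0.034483$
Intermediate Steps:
$A = - \frac{13}{6}$ ($A = -3 + \frac{1}{6} \cdot 5 = -3 + \frac{5}{6} = - \frac{13}{6} \approx -2.1667$)
$Q{\left(I,W \right)} = \frac{59}{6}$ ($Q{\left(I,W \right)} = - \frac{13}{6} + 4 \cdot 3 = - \frac{13}{6} + 12 = \frac{59}{6}$)
$P{\left(c \right)} = -30 + 6 c$ ($P{\left(c \right)} = 6 \left(-5 + c\right) = -30 + 6 c$)
$\frac{1}{P{\left(Q{\left(2,-2 \right)} \right)}} = \frac{1}{-30 + 6 \cdot \frac{59}{6}} = \frac{1}{-30 + 59} = \frac{1}{29}$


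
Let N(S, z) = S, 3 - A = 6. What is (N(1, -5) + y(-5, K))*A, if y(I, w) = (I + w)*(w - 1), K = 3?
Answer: 9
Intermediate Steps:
A = -3 (A = 3 - 1*6 = 3 - 6 = -3)
y(I, w) = (-1 + w)*(I + w) (y(I, w) = (I + w)*(-1 + w) = (-1 + w)*(I + w))
(N(1, -5) + y(-5, K))*A = (1 + (3**2 - 1*(-5) - 1*3 - 5*3))*(-3) = (1 + (9 + 5 - 3 - 15))*(-3) = (1 - 4)*(-3) = -3*(-3) = 9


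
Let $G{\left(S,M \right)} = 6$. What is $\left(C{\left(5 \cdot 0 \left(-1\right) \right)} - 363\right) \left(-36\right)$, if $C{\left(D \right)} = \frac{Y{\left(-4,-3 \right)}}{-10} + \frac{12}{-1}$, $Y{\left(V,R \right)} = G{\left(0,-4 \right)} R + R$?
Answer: $\frac{67122}{5} \approx 13424.0$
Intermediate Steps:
$Y{\left(V,R \right)} = 7 R$ ($Y{\left(V,R \right)} = 6 R + R = 7 R$)
$C{\left(D \right)} = - \frac{99}{10}$ ($C{\left(D \right)} = \frac{7 \left(-3\right)}{-10} + \frac{12}{-1} = \left(-21\right) \left(- \frac{1}{10}\right) + 12 \left(-1\right) = \frac{21}{10} - 12 = - \frac{99}{10}$)
$\left(C{\left(5 \cdot 0 \left(-1\right) \right)} - 363\right) \left(-36\right) = \left(- \frac{99}{10} - 363\right) \left(-36\right) = \left(- \frac{3729}{10}\right) \left(-36\right) = \frac{67122}{5}$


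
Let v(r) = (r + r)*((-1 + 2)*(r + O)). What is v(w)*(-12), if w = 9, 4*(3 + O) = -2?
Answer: -1188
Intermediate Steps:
O = -7/2 (O = -3 + (1/4)*(-2) = -3 - 1/2 = -7/2 ≈ -3.5000)
v(r) = 2*r*(-7/2 + r) (v(r) = (r + r)*((-1 + 2)*(r - 7/2)) = (2*r)*(1*(-7/2 + r)) = (2*r)*(-7/2 + r) = 2*r*(-7/2 + r))
v(w)*(-12) = (9*(-7 + 2*9))*(-12) = (9*(-7 + 18))*(-12) = (9*11)*(-12) = 99*(-12) = -1188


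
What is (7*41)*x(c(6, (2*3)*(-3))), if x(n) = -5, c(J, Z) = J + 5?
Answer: -1435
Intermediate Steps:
c(J, Z) = 5 + J
(7*41)*x(c(6, (2*3)*(-3))) = (7*41)*(-5) = 287*(-5) = -1435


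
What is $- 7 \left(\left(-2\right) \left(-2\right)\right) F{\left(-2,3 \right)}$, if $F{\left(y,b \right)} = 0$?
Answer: $0$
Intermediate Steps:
$- 7 \left(\left(-2\right) \left(-2\right)\right) F{\left(-2,3 \right)} = - 7 \left(\left(-2\right) \left(-2\right)\right) 0 = \left(-7\right) 4 \cdot 0 = \left(-28\right) 0 = 0$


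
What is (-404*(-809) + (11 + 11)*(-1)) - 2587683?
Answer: -2260869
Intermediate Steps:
(-404*(-809) + (11 + 11)*(-1)) - 2587683 = (326836 + 22*(-1)) - 2587683 = (326836 - 22) - 2587683 = 326814 - 2587683 = -2260869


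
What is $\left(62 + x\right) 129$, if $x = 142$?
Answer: $26316$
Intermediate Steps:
$\left(62 + x\right) 129 = \left(62 + 142\right) 129 = 204 \cdot 129 = 26316$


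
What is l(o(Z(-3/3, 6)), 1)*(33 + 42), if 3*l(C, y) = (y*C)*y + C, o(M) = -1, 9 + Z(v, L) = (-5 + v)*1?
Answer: -50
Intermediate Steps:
Z(v, L) = -14 + v (Z(v, L) = -9 + (-5 + v)*1 = -9 + (-5 + v) = -14 + v)
l(C, y) = C/3 + C*y²/3 (l(C, y) = ((y*C)*y + C)/3 = ((C*y)*y + C)/3 = (C*y² + C)/3 = (C + C*y²)/3 = C/3 + C*y²/3)
l(o(Z(-3/3, 6)), 1)*(33 + 42) = ((⅓)*(-1)*(1 + 1²))*(33 + 42) = ((⅓)*(-1)*(1 + 1))*75 = ((⅓)*(-1)*2)*75 = -⅔*75 = -50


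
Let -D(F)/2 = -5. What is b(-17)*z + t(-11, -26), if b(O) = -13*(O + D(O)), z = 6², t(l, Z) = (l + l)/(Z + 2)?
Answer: 39323/12 ≈ 3276.9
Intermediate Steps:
t(l, Z) = 2*l/(2 + Z) (t(l, Z) = (2*l)/(2 + Z) = 2*l/(2 + Z))
D(F) = 10 (D(F) = -2*(-5) = 10)
z = 36
b(O) = -130 - 13*O (b(O) = -13*(O + 10) = -13*(10 + O) = -130 - 13*O)
b(-17)*z + t(-11, -26) = (-130 - 13*(-17))*36 + 2*(-11)/(2 - 26) = (-130 + 221)*36 + 2*(-11)/(-24) = 91*36 + 2*(-11)*(-1/24) = 3276 + 11/12 = 39323/12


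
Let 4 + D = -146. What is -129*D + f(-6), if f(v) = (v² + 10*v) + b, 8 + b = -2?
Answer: 19316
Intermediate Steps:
b = -10 (b = -8 - 2 = -10)
D = -150 (D = -4 - 146 = -150)
f(v) = -10 + v² + 10*v (f(v) = (v² + 10*v) - 10 = -10 + v² + 10*v)
-129*D + f(-6) = -129*(-150) + (-10 + (-6)² + 10*(-6)) = 19350 + (-10 + 36 - 60) = 19350 - 34 = 19316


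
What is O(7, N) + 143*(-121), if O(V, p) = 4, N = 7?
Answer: -17299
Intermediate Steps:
O(7, N) + 143*(-121) = 4 + 143*(-121) = 4 - 17303 = -17299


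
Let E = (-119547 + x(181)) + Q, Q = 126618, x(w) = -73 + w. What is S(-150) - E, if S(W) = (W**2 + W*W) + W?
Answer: 37671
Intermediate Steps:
S(W) = W + 2*W**2 (S(W) = (W**2 + W**2) + W = 2*W**2 + W = W + 2*W**2)
E = 7179 (E = (-119547 + (-73 + 181)) + 126618 = (-119547 + 108) + 126618 = -119439 + 126618 = 7179)
S(-150) - E = -150*(1 + 2*(-150)) - 1*7179 = -150*(1 - 300) - 7179 = -150*(-299) - 7179 = 44850 - 7179 = 37671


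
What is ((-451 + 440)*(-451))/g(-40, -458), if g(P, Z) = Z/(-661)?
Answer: 3279221/458 ≈ 7159.9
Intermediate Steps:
g(P, Z) = -Z/661 (g(P, Z) = Z*(-1/661) = -Z/661)
((-451 + 440)*(-451))/g(-40, -458) = ((-451 + 440)*(-451))/((-1/661*(-458))) = (-11*(-451))/(458/661) = 4961*(661/458) = 3279221/458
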